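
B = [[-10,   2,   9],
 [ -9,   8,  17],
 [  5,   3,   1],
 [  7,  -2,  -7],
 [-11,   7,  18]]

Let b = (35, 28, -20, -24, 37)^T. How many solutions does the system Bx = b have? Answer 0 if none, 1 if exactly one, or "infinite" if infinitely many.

Row reduce the augmented matrix [B | b].
R2 ← R2 − (9/10)·R1: [0, 31/5, 89/10, -7/2]
R3 ← R3 + (1/2)·R1: [0, 4, 11/2, -5/2]
R4 ← R4 + (7/10)·R1: [0, -3/5, -7/10, 1/2]
R5 ← R5 − (11/10)·R1: [0, 24/5, 81/10, -3/2]
R3 ← R3 − (20/31)·R2: [0, 0, -15/62, -15/62]
R4 ← R4 + (3/31)·R2: [0, 0, 5/31, 5/31]
R5 ← R5 − (24/31)·R2: [0, 0, 75/62, 75/62]
R4 ← R4 + (2/3)·R3: [0, 0, 0, 0]
R5 ← R5 + (5)·R3: [0, 0, 0, 0]
The echelon form has 3 nonzero rows, and every pivot lies in the first 3 columns, so rank(B) = rank([B|b]) = 3.
The system is consistent.
rank = 3 = number of unknowns, so the solution is unique.

1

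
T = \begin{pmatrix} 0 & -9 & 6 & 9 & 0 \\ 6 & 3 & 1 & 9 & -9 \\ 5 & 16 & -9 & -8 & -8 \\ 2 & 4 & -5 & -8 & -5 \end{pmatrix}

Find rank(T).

Row reduce to echelon form.
Swap R1 ↔ R2
R3 ← R3 − (5/6)·R1: [0, 27/2, -59/6, -31/2, -1/2]
R4 ← R4 − (1/3)·R1: [0, 3, -16/3, -11, -2]
R3 ← R3 + (3/2)·R2: [0, 0, -5/6, -2, -1/2]
R4 ← R4 + (1/3)·R2: [0, 0, -10/3, -8, -2]
R4 ← R4 − (4)·R3: [0, 0, 0, 0, 0]
Echelon form has 3 nonzero rows, so rank(T) = 3.

3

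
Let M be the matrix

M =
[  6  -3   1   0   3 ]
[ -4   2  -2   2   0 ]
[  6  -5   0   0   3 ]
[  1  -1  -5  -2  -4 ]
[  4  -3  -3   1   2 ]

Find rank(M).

Row reduce to echelon form.
R2 ← R2 + (2/3)·R1: [0, 0, -4/3, 2, 2]
R3 ← R3 − R1: [0, -2, -1, 0, 0]
R4 ← R4 − (1/6)·R1: [0, -1/2, -31/6, -2, -9/2]
R5 ← R5 − (2/3)·R1: [0, -1, -11/3, 1, 0]
Swap R2 ↔ R3
R4 ← R4 − (1/4)·R2: [0, 0, -59/12, -2, -9/2]
R5 ← R5 − (1/2)·R2: [0, 0, -19/6, 1, 0]
R4 ← R4 − (59/16)·R3: [0, 0, 0, -75/8, -95/8]
R5 ← R5 − (19/8)·R3: [0, 0, 0, -15/4, -19/4]
R5 ← R5 − (2/5)·R4: [0, 0, 0, 0, 0]
Echelon form has 4 nonzero rows, so rank(M) = 4.

4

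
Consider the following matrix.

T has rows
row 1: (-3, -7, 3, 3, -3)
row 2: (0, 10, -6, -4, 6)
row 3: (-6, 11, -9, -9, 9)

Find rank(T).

Row reduce to echelon form.
R3 ← R3 − (2)·R1: [0, 25, -15, -15, 15]
R3 ← R3 − (5/2)·R2: [0, 0, 0, -5, 0]
Echelon form has 3 nonzero rows, so rank(T) = 3.

3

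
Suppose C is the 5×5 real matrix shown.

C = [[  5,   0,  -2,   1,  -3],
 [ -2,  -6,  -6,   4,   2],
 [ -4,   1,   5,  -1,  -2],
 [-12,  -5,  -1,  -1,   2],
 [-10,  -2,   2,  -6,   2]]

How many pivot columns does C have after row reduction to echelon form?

Row reduce to echelon form.
R2 ← R2 + (2/5)·R1: [0, -6, -34/5, 22/5, 4/5]
R3 ← R3 + (4/5)·R1: [0, 1, 17/5, -1/5, -22/5]
R4 ← R4 + (12/5)·R1: [0, -5, -29/5, 7/5, -26/5]
R5 ← R5 + (2)·R1: [0, -2, -2, -4, -4]
R3 ← R3 + (1/6)·R2: [0, 0, 34/15, 8/15, -64/15]
R4 ← R4 − (5/6)·R2: [0, 0, -2/15, -34/15, -88/15]
R5 ← R5 − (1/3)·R2: [0, 0, 4/15, -82/15, -64/15]
R4 ← R4 + (1/17)·R3: [0, 0, 0, -38/17, -104/17]
R5 ← R5 − (2/17)·R3: [0, 0, 0, -94/17, -64/17]
R5 ← R5 − (47/19)·R4: [0, 0, 0, 0, 216/19]
Echelon form has 5 nonzero rows, so rank(C) = 5.
Each nonzero row contributes one pivot column: 5 pivot columns.

5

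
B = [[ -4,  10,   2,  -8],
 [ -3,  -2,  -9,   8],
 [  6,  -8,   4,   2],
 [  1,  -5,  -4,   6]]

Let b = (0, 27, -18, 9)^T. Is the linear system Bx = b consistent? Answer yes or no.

Row reduce the augmented matrix [B | b].
R2 ← R2 − (3/4)·R1: [0, -19/2, -21/2, 14, 27]
R3 ← R3 + (3/2)·R1: [0, 7, 7, -10, -18]
R4 ← R4 + (1/4)·R1: [0, -5/2, -7/2, 4, 9]
R3 ← R3 + (14/19)·R2: [0, 0, -14/19, 6/19, 36/19]
R4 ← R4 − (5/19)·R2: [0, 0, -14/19, 6/19, 36/19]
R4 ← R4 − R3: [0, 0, 0, 0, 0]
The echelon form has 3 nonzero rows, and every pivot lies in the first 4 columns, so rank(B) = rank([B|b]) = 3.
The system is consistent.

yes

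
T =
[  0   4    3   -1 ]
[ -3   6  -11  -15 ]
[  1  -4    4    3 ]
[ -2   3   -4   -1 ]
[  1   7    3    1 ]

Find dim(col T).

4

Row reduce to echelon form.
Swap R1 ↔ R2
R3 ← R3 + (1/3)·R1: [0, -2, 1/3, -2]
R4 ← R4 − (2/3)·R1: [0, -1, 10/3, 9]
R5 ← R5 + (1/3)·R1: [0, 9, -2/3, -4]
R3 ← R3 + (1/2)·R2: [0, 0, 11/6, -5/2]
R4 ← R4 + (1/4)·R2: [0, 0, 49/12, 35/4]
R5 ← R5 − (9/4)·R2: [0, 0, -89/12, -7/4]
R4 ← R4 − (49/22)·R3: [0, 0, 0, 315/22]
R5 ← R5 + (89/22)·R3: [0, 0, 0, -261/22]
R5 ← R5 + (29/35)·R4: [0, 0, 0, 0]
Echelon form has 4 nonzero rows, so rank(T) = 4.
The column space has dimension equal to the rank: 4.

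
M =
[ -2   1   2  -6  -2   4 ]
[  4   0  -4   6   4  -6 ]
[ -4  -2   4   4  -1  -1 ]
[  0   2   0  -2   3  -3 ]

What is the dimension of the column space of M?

Row reduce to echelon form.
R2 ← R2 + (2)·R1: [0, 2, 0, -6, 0, 2]
R3 ← R3 − (2)·R1: [0, -4, 0, 16, 3, -9]
R3 ← R3 + (2)·R2: [0, 0, 0, 4, 3, -5]
R4 ← R4 − R2: [0, 0, 0, 4, 3, -5]
R4 ← R4 − R3: [0, 0, 0, 0, 0, 0]
Echelon form has 3 nonzero rows, so rank(M) = 3.
The column space has dimension equal to the rank: 3.

3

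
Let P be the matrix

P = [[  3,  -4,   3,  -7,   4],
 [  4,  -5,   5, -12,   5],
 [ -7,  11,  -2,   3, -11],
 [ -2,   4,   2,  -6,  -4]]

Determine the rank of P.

2

Row reduce to echelon form.
R2 ← R2 − (4/3)·R1: [0, 1/3, 1, -8/3, -1/3]
R3 ← R3 + (7/3)·R1: [0, 5/3, 5, -40/3, -5/3]
R4 ← R4 + (2/3)·R1: [0, 4/3, 4, -32/3, -4/3]
R3 ← R3 − (5)·R2: [0, 0, 0, 0, 0]
R4 ← R4 − (4)·R2: [0, 0, 0, 0, 0]
Echelon form has 2 nonzero rows, so rank(P) = 2.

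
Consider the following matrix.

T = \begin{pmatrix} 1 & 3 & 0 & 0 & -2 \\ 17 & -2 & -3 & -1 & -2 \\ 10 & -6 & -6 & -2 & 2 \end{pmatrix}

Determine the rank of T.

Row reduce to echelon form.
R2 ← R2 − (17)·R1: [0, -53, -3, -1, 32]
R3 ← R3 − (10)·R1: [0, -36, -6, -2, 22]
R3 ← R3 − (36/53)·R2: [0, 0, -210/53, -70/53, 14/53]
Echelon form has 3 nonzero rows, so rank(T) = 3.

3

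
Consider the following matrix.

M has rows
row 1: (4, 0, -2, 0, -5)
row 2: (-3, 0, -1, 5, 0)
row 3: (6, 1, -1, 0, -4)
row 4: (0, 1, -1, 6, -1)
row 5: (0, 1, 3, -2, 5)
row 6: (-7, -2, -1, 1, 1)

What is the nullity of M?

2

Row reduce to echelon form.
R2 ← R2 + (3/4)·R1: [0, 0, -5/2, 5, -15/4]
R3 ← R3 − (3/2)·R1: [0, 1, 2, 0, 7/2]
R6 ← R6 + (7/4)·R1: [0, -2, -9/2, 1, -31/4]
Swap R2 ↔ R3
R4 ← R4 − R2: [0, 0, -3, 6, -9/2]
R5 ← R5 − R2: [0, 0, 1, -2, 3/2]
R6 ← R6 + (2)·R2: [0, 0, -1/2, 1, -3/4]
R4 ← R4 − (6/5)·R3: [0, 0, 0, 0, 0]
R5 ← R5 + (2/5)·R3: [0, 0, 0, 0, 0]
R6 ← R6 − (1/5)·R3: [0, 0, 0, 0, 0]
3 nonzero rows, so rank(M) = 3.
M has 5 columns; by rank–nullity, nullity = 5 − 3 = 2.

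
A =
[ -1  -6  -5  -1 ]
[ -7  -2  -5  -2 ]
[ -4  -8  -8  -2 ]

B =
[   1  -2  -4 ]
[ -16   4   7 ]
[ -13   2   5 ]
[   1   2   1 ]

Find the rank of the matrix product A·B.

First compute AB:
[[159, -34, -64],
 [ 88,  -8, -13],
 [226, -44, -82]]
Now row reduce the product.
R2 ← R2 − (88/159)·R1: [0, 1720/159, 3565/159]
R3 ← R3 − (226/159)·R1: [0, 688/159, 1426/159]
R3 ← R3 − (2/5)·R2: [0, 0, 0]
2 nonzero rows, so rank(AB) = 2.

2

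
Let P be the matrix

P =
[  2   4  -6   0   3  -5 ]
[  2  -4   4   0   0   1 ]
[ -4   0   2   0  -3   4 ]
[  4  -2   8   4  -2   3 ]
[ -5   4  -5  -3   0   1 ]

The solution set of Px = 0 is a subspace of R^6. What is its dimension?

2

Row reduce to echelon form.
R2 ← R2 − R1: [0, -8, 10, 0, -3, 6]
R3 ← R3 + (2)·R1: [0, 8, -10, 0, 3, -6]
R4 ← R4 − (2)·R1: [0, -10, 20, 4, -8, 13]
R5 ← R5 + (5/2)·R1: [0, 14, -20, -3, 15/2, -23/2]
R3 ← R3 + R2: [0, 0, 0, 0, 0, 0]
R4 ← R4 − (5/4)·R2: [0, 0, 15/2, 4, -17/4, 11/2]
R5 ← R5 + (7/4)·R2: [0, 0, -5/2, -3, 9/4, -1]
Swap R3 ↔ R4
R5 ← R5 + (1/3)·R3: [0, 0, 0, -5/3, 5/6, 5/6]
Swap R4 ↔ R5
4 nonzero rows, so rank(P) = 4.
P has 6 columns; by rank–nullity, nullity = 6 − 4 = 2.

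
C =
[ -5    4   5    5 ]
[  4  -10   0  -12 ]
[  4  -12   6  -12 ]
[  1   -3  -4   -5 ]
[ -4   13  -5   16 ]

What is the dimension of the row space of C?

Row reduce to echelon form.
R2 ← R2 + (4/5)·R1: [0, -34/5, 4, -8]
R3 ← R3 + (4/5)·R1: [0, -44/5, 10, -8]
R4 ← R4 + (1/5)·R1: [0, -11/5, -3, -4]
R5 ← R5 − (4/5)·R1: [0, 49/5, -9, 12]
R3 ← R3 − (22/17)·R2: [0, 0, 82/17, 40/17]
R4 ← R4 − (11/34)·R2: [0, 0, -73/17, -24/17]
R5 ← R5 + (49/34)·R2: [0, 0, -55/17, 8/17]
R4 ← R4 + (73/82)·R3: [0, 0, 0, 28/41]
R5 ← R5 + (55/82)·R3: [0, 0, 0, 84/41]
R5 ← R5 − (3)·R4: [0, 0, 0, 0]
Echelon form has 4 nonzero rows, so rank(C) = 4.
The row space has dimension equal to the rank: 4.

4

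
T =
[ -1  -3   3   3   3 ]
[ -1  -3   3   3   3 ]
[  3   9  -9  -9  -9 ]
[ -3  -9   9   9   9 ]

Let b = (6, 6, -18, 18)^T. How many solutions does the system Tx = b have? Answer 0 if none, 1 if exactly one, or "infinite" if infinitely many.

Row reduce the augmented matrix [T | b].
R2 ← R2 − R1: [0, 0, 0, 0, 0, 0]
R3 ← R3 + (3)·R1: [0, 0, 0, 0, 0, 0]
R4 ← R4 − (3)·R1: [0, 0, 0, 0, 0, 0]
The echelon form has 1 nonzero rows, and every pivot lies in the first 5 columns, so rank(T) = rank([T|b]) = 1.
The system is consistent.
rank = 1 < 5 unknowns, so there are infinitely many solutions.

infinite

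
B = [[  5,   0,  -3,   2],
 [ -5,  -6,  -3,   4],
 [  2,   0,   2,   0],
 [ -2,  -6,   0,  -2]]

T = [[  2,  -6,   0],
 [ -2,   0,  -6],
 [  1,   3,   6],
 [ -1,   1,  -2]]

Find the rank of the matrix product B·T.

2

First compute BT:
[[  5, -37, -22],
 [ -5,  25,  10],
 [  6,  -6,  12],
 [ 10,  10,  40]]
Now row reduce the product.
R2 ← R2 + R1: [0, -12, -12]
R3 ← R3 − (6/5)·R1: [0, 192/5, 192/5]
R4 ← R4 − (2)·R1: [0, 84, 84]
R3 ← R3 + (16/5)·R2: [0, 0, 0]
R4 ← R4 + (7)·R2: [0, 0, 0]
2 nonzero rows, so rank(BT) = 2.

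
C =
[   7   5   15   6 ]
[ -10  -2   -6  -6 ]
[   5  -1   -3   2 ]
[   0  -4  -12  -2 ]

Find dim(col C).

Row reduce to echelon form.
R2 ← R2 + (10/7)·R1: [0, 36/7, 108/7, 18/7]
R3 ← R3 − (5/7)·R1: [0, -32/7, -96/7, -16/7]
R3 ← R3 + (8/9)·R2: [0, 0, 0, 0]
R4 ← R4 + (7/9)·R2: [0, 0, 0, 0]
Echelon form has 2 nonzero rows, so rank(C) = 2.
The column space has dimension equal to the rank: 2.

2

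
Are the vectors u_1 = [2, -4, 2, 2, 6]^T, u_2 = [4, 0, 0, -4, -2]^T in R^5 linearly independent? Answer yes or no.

yes

Form the matrix with these vectors as rows and row reduce.
R2 ← R2 − (2)·R1: [0, 8, -4, -8, -14]
2 nonzero rows, so the 2 vectors span a space of dimension 2.
Since 2 = 2, the vectors are linearly independent.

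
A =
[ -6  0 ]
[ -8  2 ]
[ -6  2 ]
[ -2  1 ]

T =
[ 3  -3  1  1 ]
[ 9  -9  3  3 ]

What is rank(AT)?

First compute AT:
[[-18,  18,  -6,  -6],
 [ -6,   6,  -2,  -2],
 [  0,   0,   0,   0],
 [  3,  -3,   1,   1]]
Now row reduce the product.
R2 ← R2 − (1/3)·R1: [0, 0, 0, 0]
R4 ← R4 + (1/6)·R1: [0, 0, 0, 0]
1 nonzero row, so rank(AT) = 1.

1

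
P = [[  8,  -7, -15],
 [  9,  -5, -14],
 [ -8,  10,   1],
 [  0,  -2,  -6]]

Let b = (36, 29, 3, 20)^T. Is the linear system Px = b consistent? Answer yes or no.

Row reduce the augmented matrix [P | b].
R2 ← R2 − (9/8)·R1: [0, 23/8, 23/8, -23/2]
R3 ← R3 + R1: [0, 3, -14, 39]
R3 ← R3 − (24/23)·R2: [0, 0, -17, 51]
R4 ← R4 + (16/23)·R2: [0, 0, -4, 12]
R4 ← R4 − (4/17)·R3: [0, 0, 0, 0]
The echelon form has 3 nonzero rows, and every pivot lies in the first 3 columns, so rank(P) = rank([P|b]) = 3.
The system is consistent.

yes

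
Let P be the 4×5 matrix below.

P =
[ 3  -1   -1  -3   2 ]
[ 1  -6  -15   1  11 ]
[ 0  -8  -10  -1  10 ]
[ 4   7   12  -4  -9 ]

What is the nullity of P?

2

Row reduce to echelon form.
R2 ← R2 − (1/3)·R1: [0, -17/3, -44/3, 2, 31/3]
R4 ← R4 − (4/3)·R1: [0, 25/3, 40/3, 0, -35/3]
R3 ← R3 − (24/17)·R2: [0, 0, 182/17, -65/17, -78/17]
R4 ← R4 + (25/17)·R2: [0, 0, -140/17, 50/17, 60/17]
R4 ← R4 + (10/13)·R3: [0, 0, 0, 0, 0]
3 nonzero rows, so rank(P) = 3.
P has 5 columns; by rank–nullity, nullity = 5 − 3 = 2.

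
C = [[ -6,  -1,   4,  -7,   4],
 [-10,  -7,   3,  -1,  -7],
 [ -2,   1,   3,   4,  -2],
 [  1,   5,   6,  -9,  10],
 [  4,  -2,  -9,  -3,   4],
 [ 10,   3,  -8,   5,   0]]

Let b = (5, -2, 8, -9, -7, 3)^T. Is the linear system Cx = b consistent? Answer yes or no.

no

Row reduce the augmented matrix [C | b].
R2 ← R2 − (5/3)·R1: [0, -16/3, -11/3, 32/3, -41/3, -31/3]
R3 ← R3 − (1/3)·R1: [0, 4/3, 5/3, 19/3, -10/3, 19/3]
R4 ← R4 + (1/6)·R1: [0, 29/6, 20/3, -61/6, 32/3, -49/6]
R5 ← R5 + (2/3)·R1: [0, -8/3, -19/3, -23/3, 20/3, -11/3]
R6 ← R6 + (5/3)·R1: [0, 4/3, -4/3, -20/3, 20/3, 34/3]
R3 ← R3 + (1/4)·R2: [0, 0, 3/4, 9, -27/4, 15/4]
R4 ← R4 + (29/32)·R2: [0, 0, 107/32, -1/2, -55/32, -561/32]
R5 ← R5 − (1/2)·R2: [0, 0, -9/2, -13, 27/2, 3/2]
R6 ← R6 + (1/4)·R2: [0, 0, -9/4, -4, 13/4, 35/4]
R4 ← R4 − (107/24)·R3: [0, 0, 0, -325/8, 227/8, -137/4]
R5 ← R5 + (6)·R3: [0, 0, 0, 41, -27, 24]
R6 ← R6 + (3)·R3: [0, 0, 0, 23, -17, 20]
R5 ← R5 + (328/325)·R4: [0, 0, 0, 0, 532/325, -3434/325]
R6 ← R6 + (184/325)·R4: [0, 0, 0, 0, -304/325, 198/325]
R6 ← R6 + (4/7)·R5: [0, 0, 0, 0, 0, -38/7]
The echelon form has 6 nonzero rows; the last pivot sits in the augmented column, so rank(C) = 5 but rank([C|b]) = 6.
Since the ranks differ, the system is inconsistent.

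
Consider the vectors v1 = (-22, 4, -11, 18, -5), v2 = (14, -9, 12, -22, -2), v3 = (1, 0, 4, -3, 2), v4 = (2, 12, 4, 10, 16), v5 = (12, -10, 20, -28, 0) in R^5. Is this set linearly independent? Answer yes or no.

no

Form the matrix with these vectors as rows and row reduce.
R2 ← R2 + (7/11)·R1: [0, -71/11, 5, -116/11, -57/11]
R3 ← R3 + (1/22)·R1: [0, 2/11, 7/2, -24/11, 39/22]
R4 ← R4 + (1/11)·R1: [0, 136/11, 3, 128/11, 171/11]
R5 ← R5 + (6/11)·R1: [0, -86/11, 14, -200/11, -30/11]
R3 ← R3 + (2/71)·R2: [0, 0, 517/142, -176/71, 231/142]
R4 ← R4 + (136/71)·R2: [0, 0, 893/71, -608/71, 399/71]
R5 ← R5 − (86/71)·R2: [0, 0, 564/71, -384/71, 252/71]
R4 ← R4 − (38/11)·R3: [0, 0, 0, 0, 0]
R5 ← R5 − (24/11)·R3: [0, 0, 0, 0, 0]
3 nonzero rows, so the 5 vectors span a space of dimension 3.
Since 3 < 5, the vectors are linearly dependent.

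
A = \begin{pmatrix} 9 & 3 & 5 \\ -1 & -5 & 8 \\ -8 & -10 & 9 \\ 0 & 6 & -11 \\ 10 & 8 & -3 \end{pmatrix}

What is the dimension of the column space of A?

Row reduce to echelon form.
R2 ← R2 + (1/9)·R1: [0, -14/3, 77/9]
R3 ← R3 + (8/9)·R1: [0, -22/3, 121/9]
R5 ← R5 − (10/9)·R1: [0, 14/3, -77/9]
R3 ← R3 − (11/7)·R2: [0, 0, 0]
R4 ← R4 + (9/7)·R2: [0, 0, 0]
R5 ← R5 + R2: [0, 0, 0]
Echelon form has 2 nonzero rows, so rank(A) = 2.
The column space has dimension equal to the rank: 2.

2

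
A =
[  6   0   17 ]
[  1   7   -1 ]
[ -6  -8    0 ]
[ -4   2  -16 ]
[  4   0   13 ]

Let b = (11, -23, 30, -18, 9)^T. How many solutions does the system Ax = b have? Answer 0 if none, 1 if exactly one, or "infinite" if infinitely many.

1

Row reduce the augmented matrix [A | b].
R2 ← R2 − (1/6)·R1: [0, 7, -23/6, -149/6]
R3 ← R3 + R1: [0, -8, 17, 41]
R4 ← R4 + (2/3)·R1: [0, 2, -14/3, -32/3]
R5 ← R5 − (2/3)·R1: [0, 0, 5/3, 5/3]
R3 ← R3 + (8/7)·R2: [0, 0, 265/21, 265/21]
R4 ← R4 − (2/7)·R2: [0, 0, -25/7, -25/7]
R4 ← R4 + (15/53)·R3: [0, 0, 0, 0]
R5 ← R5 − (7/53)·R3: [0, 0, 0, 0]
The echelon form has 3 nonzero rows, and every pivot lies in the first 3 columns, so rank(A) = rank([A|b]) = 3.
The system is consistent.
rank = 3 = number of unknowns, so the solution is unique.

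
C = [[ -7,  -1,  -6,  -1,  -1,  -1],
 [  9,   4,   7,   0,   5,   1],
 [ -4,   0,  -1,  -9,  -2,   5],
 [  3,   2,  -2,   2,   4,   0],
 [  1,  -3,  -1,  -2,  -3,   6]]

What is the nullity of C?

1

Row reduce to echelon form.
R2 ← R2 + (9/7)·R1: [0, 19/7, -5/7, -9/7, 26/7, -2/7]
R3 ← R3 − (4/7)·R1: [0, 4/7, 17/7, -59/7, -10/7, 39/7]
R4 ← R4 + (3/7)·R1: [0, 11/7, -32/7, 11/7, 25/7, -3/7]
R5 ← R5 + (1/7)·R1: [0, -22/7, -13/7, -15/7, -22/7, 41/7]
R3 ← R3 − (4/19)·R2: [0, 0, 49/19, -155/19, -42/19, 107/19]
R4 ← R4 − (11/19)·R2: [0, 0, -79/19, 44/19, 27/19, -5/19]
R5 ← R5 + (22/19)·R2: [0, 0, -51/19, -69/19, 22/19, 105/19]
R4 ← R4 + (79/49)·R3: [0, 0, 0, -531/49, -15/7, 432/49]
R5 ← R5 + (51/49)·R3: [0, 0, 0, -594/49, -8/7, 558/49]
R5 ← R5 − (66/59)·R4: [0, 0, 0, 0, 74/59, 90/59]
5 nonzero rows, so rank(C) = 5.
C has 6 columns; by rank–nullity, nullity = 6 − 5 = 1.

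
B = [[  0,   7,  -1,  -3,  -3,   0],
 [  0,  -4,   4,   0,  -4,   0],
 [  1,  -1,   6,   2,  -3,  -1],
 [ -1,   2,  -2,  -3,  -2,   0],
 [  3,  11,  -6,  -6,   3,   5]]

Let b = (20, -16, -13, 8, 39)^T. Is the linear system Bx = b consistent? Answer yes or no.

yes

Row reduce the augmented matrix [B | b].
Swap R1 ↔ R3
R4 ← R4 + R1: [0, 1, 4, -1, -5, -1, -5]
R5 ← R5 − (3)·R1: [0, 14, -24, -12, 12, 8, 78]
R3 ← R3 + (7/4)·R2: [0, 0, 6, -3, -10, 0, -8]
R4 ← R4 + (1/4)·R2: [0, 0, 5, -1, -6, -1, -9]
R5 ← R5 + (7/2)·R2: [0, 0, -10, -12, -2, 8, 22]
R4 ← R4 − (5/6)·R3: [0, 0, 0, 3/2, 7/3, -1, -7/3]
R5 ← R5 + (5/3)·R3: [0, 0, 0, -17, -56/3, 8, 26/3]
R5 ← R5 + (34/3)·R4: [0, 0, 0, 0, 70/9, -10/3, -160/9]
The echelon form has 5 nonzero rows, and every pivot lies in the first 6 columns, so rank(B) = rank([B|b]) = 5.
The system is consistent.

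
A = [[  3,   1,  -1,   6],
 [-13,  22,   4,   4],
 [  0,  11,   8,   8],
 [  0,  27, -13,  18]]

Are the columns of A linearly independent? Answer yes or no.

Row reduce A to echelon form.
R2 ← R2 + (13/3)·R1: [0, 79/3, -1/3, 30]
R3 ← R3 − (33/79)·R2: [0, 0, 643/79, -358/79]
R4 ← R4 − (81/79)·R2: [0, 0, -1000/79, -1008/79]
R4 ← R4 + (1000/643)·R3: [0, 0, 0, -12736/643]
4 pivots among 4 columns.
Every column is a pivot column, so the columns are linearly independent.

yes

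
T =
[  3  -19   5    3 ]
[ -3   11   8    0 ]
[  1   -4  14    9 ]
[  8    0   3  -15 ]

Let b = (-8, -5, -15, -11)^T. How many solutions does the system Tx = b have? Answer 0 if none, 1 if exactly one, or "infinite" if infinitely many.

1

Row reduce the augmented matrix [T | b].
R2 ← R2 + R1: [0, -8, 13, 3, -13]
R3 ← R3 − (1/3)·R1: [0, 7/3, 37/3, 8, -37/3]
R4 ← R4 − (8/3)·R1: [0, 152/3, -31/3, -23, 31/3]
R3 ← R3 + (7/24)·R2: [0, 0, 129/8, 71/8, -129/8]
R4 ← R4 + (19/3)·R2: [0, 0, 72, -4, -72]
R4 ← R4 − (192/43)·R3: [0, 0, 0, -1876/43, 0]
The echelon form has 4 nonzero rows, and every pivot lies in the first 4 columns, so rank(T) = rank([T|b]) = 4.
The system is consistent.
rank = 4 = number of unknowns, so the solution is unique.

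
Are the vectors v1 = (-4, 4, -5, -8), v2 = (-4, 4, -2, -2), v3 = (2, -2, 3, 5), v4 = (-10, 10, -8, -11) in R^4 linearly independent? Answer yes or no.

no

Form the matrix with these vectors as rows and row reduce.
R2 ← R2 − R1: [0, 0, 3, 6]
R3 ← R3 + (1/2)·R1: [0, 0, 1/2, 1]
R4 ← R4 − (5/2)·R1: [0, 0, 9/2, 9]
R3 ← R3 − (1/6)·R2: [0, 0, 0, 0]
R4 ← R4 − (3/2)·R2: [0, 0, 0, 0]
2 nonzero rows, so the 4 vectors span a space of dimension 2.
Since 2 < 4, the vectors are linearly dependent.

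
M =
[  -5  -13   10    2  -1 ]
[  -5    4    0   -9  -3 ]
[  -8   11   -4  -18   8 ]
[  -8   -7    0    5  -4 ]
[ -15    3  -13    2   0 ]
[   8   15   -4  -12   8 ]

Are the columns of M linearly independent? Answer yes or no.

no

Row reduce M to echelon form.
R2 ← R2 − R1: [0, 17, -10, -11, -2]
R3 ← R3 − (8/5)·R1: [0, 159/5, -20, -106/5, 48/5]
R4 ← R4 − (8/5)·R1: [0, 69/5, -16, 9/5, -12/5]
R5 ← R5 − (3)·R1: [0, 42, -43, -4, 3]
R6 ← R6 + (8/5)·R1: [0, -29/5, 12, -44/5, 32/5]
R3 ← R3 − (159/85)·R2: [0, 0, -22/17, -53/85, 1134/85]
R4 ← R4 − (69/85)·R2: [0, 0, -134/17, 912/85, -66/85]
R5 ← R5 − (42/17)·R2: [0, 0, -311/17, 394/17, 135/17]
R6 ← R6 + (29/85)·R2: [0, 0, 146/17, -1067/85, 486/85]
R4 ← R4 − (67/11)·R3: [0, 0, 0, 799/55, -4512/55]
R5 ← R5 − (311/22)·R3: [0, 0, 0, 3519/110, -9936/55]
R6 ← R6 + (73/11)·R3: [0, 0, 0, -918/55, 5184/55]
R5 ← R5 − (207/94)·R4: [0, 0, 0, 0, 0]
R6 ← R6 + (54/47)·R4: [0, 0, 0, 0, 0]
4 pivots among 5 columns.
Only 4 < 5 pivot columns, so the columns are linearly dependent.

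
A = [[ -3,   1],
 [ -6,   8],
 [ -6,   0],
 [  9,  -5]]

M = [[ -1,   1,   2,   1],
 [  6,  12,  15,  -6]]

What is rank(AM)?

First compute AM:
[[  9,   9,   9,  -9],
 [ 54,  90, 108, -54],
 [  6,  -6, -12,  -6],
 [-39, -51, -57,  39]]
Now row reduce the product.
R2 ← R2 − (6)·R1: [0, 36, 54, 0]
R3 ← R3 − (2/3)·R1: [0, -12, -18, 0]
R4 ← R4 + (13/3)·R1: [0, -12, -18, 0]
R3 ← R3 + (1/3)·R2: [0, 0, 0, 0]
R4 ← R4 + (1/3)·R2: [0, 0, 0, 0]
2 nonzero rows, so rank(AM) = 2.

2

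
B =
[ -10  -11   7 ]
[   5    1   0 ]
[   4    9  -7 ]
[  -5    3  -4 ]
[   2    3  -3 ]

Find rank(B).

3

Row reduce to echelon form.
R2 ← R2 + (1/2)·R1: [0, -9/2, 7/2]
R3 ← R3 + (2/5)·R1: [0, 23/5, -21/5]
R4 ← R4 − (1/2)·R1: [0, 17/2, -15/2]
R5 ← R5 + (1/5)·R1: [0, 4/5, -8/5]
R3 ← R3 + (46/45)·R2: [0, 0, -28/45]
R4 ← R4 + (17/9)·R2: [0, 0, -8/9]
R5 ← R5 + (8/45)·R2: [0, 0, -44/45]
R4 ← R4 − (10/7)·R3: [0, 0, 0]
R5 ← R5 − (11/7)·R3: [0, 0, 0]
Echelon form has 3 nonzero rows, so rank(B) = 3.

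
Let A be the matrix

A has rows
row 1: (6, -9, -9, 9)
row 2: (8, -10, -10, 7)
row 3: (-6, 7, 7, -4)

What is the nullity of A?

Row reduce to echelon form.
R2 ← R2 − (4/3)·R1: [0, 2, 2, -5]
R3 ← R3 + R1: [0, -2, -2, 5]
R3 ← R3 + R2: [0, 0, 0, 0]
2 nonzero rows, so rank(A) = 2.
A has 4 columns; by rank–nullity, nullity = 4 − 2 = 2.

2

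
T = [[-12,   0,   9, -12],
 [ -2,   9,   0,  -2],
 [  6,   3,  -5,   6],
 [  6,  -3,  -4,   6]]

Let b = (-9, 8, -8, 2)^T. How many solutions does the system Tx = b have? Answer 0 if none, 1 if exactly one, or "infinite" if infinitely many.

Row reduce the augmented matrix [T | b].
R2 ← R2 − (1/6)·R1: [0, 9, -3/2, 0, 19/2]
R3 ← R3 + (1/2)·R1: [0, 3, -1/2, 0, -25/2]
R4 ← R4 + (1/2)·R1: [0, -3, 1/2, 0, -5/2]
R3 ← R3 − (1/3)·R2: [0, 0, 0, 0, -47/3]
R4 ← R4 + (1/3)·R2: [0, 0, 0, 0, 2/3]
R4 ← R4 + (2/47)·R3: [0, 0, 0, 0, 0]
The echelon form has 3 nonzero rows; the last pivot sits in the augmented column, so rank(T) = 2 but rank([T|b]) = 3.
Since the ranks differ, the system is inconsistent.
It has no solutions.

0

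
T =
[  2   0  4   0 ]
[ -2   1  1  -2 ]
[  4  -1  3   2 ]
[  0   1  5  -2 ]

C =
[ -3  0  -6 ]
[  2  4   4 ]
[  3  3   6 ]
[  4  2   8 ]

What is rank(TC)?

First compute TC:
[[  6,  12,  12],
 [  3,   3,   6],
 [  3,   9,   6],
 [  9,  15,  18]]
Now row reduce the product.
R2 ← R2 − (1/2)·R1: [0, -3, 0]
R3 ← R3 − (1/2)·R1: [0, 3, 0]
R4 ← R4 − (3/2)·R1: [0, -3, 0]
R3 ← R3 + R2: [0, 0, 0]
R4 ← R4 − R2: [0, 0, 0]
2 nonzero rows, so rank(TC) = 2.

2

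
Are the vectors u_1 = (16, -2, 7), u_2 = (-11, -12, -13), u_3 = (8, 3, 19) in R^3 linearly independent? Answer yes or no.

Form the matrix with these vectors as rows and row reduce.
R2 ← R2 + (11/16)·R1: [0, -107/8, -131/16]
R3 ← R3 − (1/2)·R1: [0, 4, 31/2]
R3 ← R3 + (32/107)·R2: [0, 0, 2793/214]
3 nonzero rows, so the 3 vectors span a space of dimension 3.
Since 3 = 3, the vectors are linearly independent.

yes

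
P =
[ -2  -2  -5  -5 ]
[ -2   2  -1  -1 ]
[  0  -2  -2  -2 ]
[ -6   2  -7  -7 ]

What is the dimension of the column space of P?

Row reduce to echelon form.
R2 ← R2 − R1: [0, 4, 4, 4]
R4 ← R4 − (3)·R1: [0, 8, 8, 8]
R3 ← R3 + (1/2)·R2: [0, 0, 0, 0]
R4 ← R4 − (2)·R2: [0, 0, 0, 0]
Echelon form has 2 nonzero rows, so rank(P) = 2.
The column space has dimension equal to the rank: 2.

2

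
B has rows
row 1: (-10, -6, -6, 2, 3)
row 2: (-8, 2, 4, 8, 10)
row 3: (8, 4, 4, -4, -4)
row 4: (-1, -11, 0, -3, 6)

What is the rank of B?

Row reduce to echelon form.
R2 ← R2 − (4/5)·R1: [0, 34/5, 44/5, 32/5, 38/5]
R3 ← R3 + (4/5)·R1: [0, -4/5, -4/5, -12/5, -8/5]
R4 ← R4 − (1/10)·R1: [0, -52/5, 3/5, -16/5, 57/10]
R3 ← R3 + (2/17)·R2: [0, 0, 4/17, -28/17, -12/17]
R4 ← R4 + (26/17)·R2: [0, 0, 239/17, 112/17, 589/34]
R4 ← R4 − (239/4)·R3: [0, 0, 0, 105, 119/2]
Echelon form has 4 nonzero rows, so rank(B) = 4.

4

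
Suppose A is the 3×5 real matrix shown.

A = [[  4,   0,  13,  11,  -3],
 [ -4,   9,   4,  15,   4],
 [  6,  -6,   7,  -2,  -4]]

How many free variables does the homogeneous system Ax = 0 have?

Row reduce to echelon form.
R2 ← R2 + R1: [0, 9, 17, 26, 1]
R3 ← R3 − (3/2)·R1: [0, -6, -25/2, -37/2, 1/2]
R3 ← R3 + (2/3)·R2: [0, 0, -7/6, -7/6, 7/6]
3 nonzero rows, so rank(A) = 3.
A has 5 columns; by rank–nullity, nullity = 5 − 3 = 2.

2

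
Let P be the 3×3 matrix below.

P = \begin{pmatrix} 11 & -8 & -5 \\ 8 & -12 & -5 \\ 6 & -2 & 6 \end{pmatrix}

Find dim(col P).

3

Row reduce to echelon form.
R2 ← R2 − (8/11)·R1: [0, -68/11, -15/11]
R3 ← R3 − (6/11)·R1: [0, 26/11, 96/11]
R3 ← R3 + (13/34)·R2: [0, 0, 279/34]
Echelon form has 3 nonzero rows, so rank(P) = 3.
The column space has dimension equal to the rank: 3.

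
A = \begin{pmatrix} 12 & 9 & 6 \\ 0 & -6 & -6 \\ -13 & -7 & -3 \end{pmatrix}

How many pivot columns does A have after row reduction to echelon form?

Row reduce to echelon form.
R3 ← R3 + (13/12)·R1: [0, 11/4, 7/2]
R3 ← R3 + (11/24)·R2: [0, 0, 3/4]
Echelon form has 3 nonzero rows, so rank(A) = 3.
Each nonzero row contributes one pivot column: 3 pivot columns.

3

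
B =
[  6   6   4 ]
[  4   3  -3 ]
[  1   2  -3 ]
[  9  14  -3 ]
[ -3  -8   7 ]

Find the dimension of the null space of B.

Row reduce to echelon form.
R2 ← R2 − (2/3)·R1: [0, -1, -17/3]
R3 ← R3 − (1/6)·R1: [0, 1, -11/3]
R4 ← R4 − (3/2)·R1: [0, 5, -9]
R5 ← R5 + (1/2)·R1: [0, -5, 9]
R3 ← R3 + R2: [0, 0, -28/3]
R4 ← R4 + (5)·R2: [0, 0, -112/3]
R5 ← R5 − (5)·R2: [0, 0, 112/3]
R4 ← R4 − (4)·R3: [0, 0, 0]
R5 ← R5 + (4)·R3: [0, 0, 0]
3 nonzero rows, so rank(B) = 3.
B has 3 columns; by rank–nullity, nullity = 3 − 3 = 0.

0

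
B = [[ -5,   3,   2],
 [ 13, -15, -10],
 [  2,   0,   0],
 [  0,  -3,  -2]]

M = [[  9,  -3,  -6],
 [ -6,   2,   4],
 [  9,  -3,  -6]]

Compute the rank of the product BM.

1

First compute BM:
[[-45,  15,  30],
 [117, -39, -78],
 [ 18,  -6, -12],
 [  0,   0,   0]]
Now row reduce the product.
R2 ← R2 + (13/5)·R1: [0, 0, 0]
R3 ← R3 + (2/5)·R1: [0, 0, 0]
1 nonzero row, so rank(BM) = 1.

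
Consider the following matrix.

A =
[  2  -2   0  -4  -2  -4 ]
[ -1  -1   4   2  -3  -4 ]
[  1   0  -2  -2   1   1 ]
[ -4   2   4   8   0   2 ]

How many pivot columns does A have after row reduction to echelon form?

2

Row reduce to echelon form.
R2 ← R2 + (1/2)·R1: [0, -2, 4, 0, -4, -6]
R3 ← R3 − (1/2)·R1: [0, 1, -2, 0, 2, 3]
R4 ← R4 + (2)·R1: [0, -2, 4, 0, -4, -6]
R3 ← R3 + (1/2)·R2: [0, 0, 0, 0, 0, 0]
R4 ← R4 − R2: [0, 0, 0, 0, 0, 0]
Echelon form has 2 nonzero rows, so rank(A) = 2.
Each nonzero row contributes one pivot column: 2 pivot columns.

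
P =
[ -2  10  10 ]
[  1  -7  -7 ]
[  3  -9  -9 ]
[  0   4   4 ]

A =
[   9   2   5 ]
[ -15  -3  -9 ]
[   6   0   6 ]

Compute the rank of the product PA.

First compute PA:
[[-108, -34, -40],
 [ 72,  23,  26],
 [108,  33,  42],
 [-36, -12, -12]]
Now row reduce the product.
R2 ← R2 + (2/3)·R1: [0, 1/3, -2/3]
R3 ← R3 + R1: [0, -1, 2]
R4 ← R4 − (1/3)·R1: [0, -2/3, 4/3]
R3 ← R3 + (3)·R2: [0, 0, 0]
R4 ← R4 + (2)·R2: [0, 0, 0]
2 nonzero rows, so rank(PA) = 2.

2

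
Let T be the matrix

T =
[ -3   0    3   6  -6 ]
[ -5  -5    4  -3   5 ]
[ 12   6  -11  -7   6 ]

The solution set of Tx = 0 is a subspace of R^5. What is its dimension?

2

Row reduce to echelon form.
R2 ← R2 − (5/3)·R1: [0, -5, -1, -13, 15]
R3 ← R3 + (4)·R1: [0, 6, 1, 17, -18]
R3 ← R3 + (6/5)·R2: [0, 0, -1/5, 7/5, 0]
3 nonzero rows, so rank(T) = 3.
T has 5 columns; by rank–nullity, nullity = 5 − 3 = 2.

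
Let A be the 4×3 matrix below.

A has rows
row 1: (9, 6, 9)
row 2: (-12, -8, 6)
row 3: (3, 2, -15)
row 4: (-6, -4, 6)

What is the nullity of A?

1

Row reduce to echelon form.
R2 ← R2 + (4/3)·R1: [0, 0, 18]
R3 ← R3 − (1/3)·R1: [0, 0, -18]
R4 ← R4 + (2/3)·R1: [0, 0, 12]
R3 ← R3 + R2: [0, 0, 0]
R4 ← R4 − (2/3)·R2: [0, 0, 0]
2 nonzero rows, so rank(A) = 2.
A has 3 columns; by rank–nullity, nullity = 3 − 2 = 1.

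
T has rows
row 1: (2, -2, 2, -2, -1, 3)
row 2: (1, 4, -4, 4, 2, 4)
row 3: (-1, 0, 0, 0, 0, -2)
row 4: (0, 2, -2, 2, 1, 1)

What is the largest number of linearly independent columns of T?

2

Row reduce to echelon form.
R2 ← R2 − (1/2)·R1: [0, 5, -5, 5, 5/2, 5/2]
R3 ← R3 + (1/2)·R1: [0, -1, 1, -1, -1/2, -1/2]
R3 ← R3 + (1/5)·R2: [0, 0, 0, 0, 0, 0]
R4 ← R4 − (2/5)·R2: [0, 0, 0, 0, 0, 0]
Echelon form has 2 nonzero rows, so rank(T) = 2.
The rank gives the maximum number of linearly independent columns: 2.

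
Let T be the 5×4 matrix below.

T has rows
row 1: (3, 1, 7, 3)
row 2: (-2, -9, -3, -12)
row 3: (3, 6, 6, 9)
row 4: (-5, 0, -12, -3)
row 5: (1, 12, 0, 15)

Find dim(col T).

Row reduce to echelon form.
R2 ← R2 + (2/3)·R1: [0, -25/3, 5/3, -10]
R3 ← R3 − R1: [0, 5, -1, 6]
R4 ← R4 + (5/3)·R1: [0, 5/3, -1/3, 2]
R5 ← R5 − (1/3)·R1: [0, 35/3, -7/3, 14]
R3 ← R3 + (3/5)·R2: [0, 0, 0, 0]
R4 ← R4 + (1/5)·R2: [0, 0, 0, 0]
R5 ← R5 + (7/5)·R2: [0, 0, 0, 0]
Echelon form has 2 nonzero rows, so rank(T) = 2.
The column space has dimension equal to the rank: 2.

2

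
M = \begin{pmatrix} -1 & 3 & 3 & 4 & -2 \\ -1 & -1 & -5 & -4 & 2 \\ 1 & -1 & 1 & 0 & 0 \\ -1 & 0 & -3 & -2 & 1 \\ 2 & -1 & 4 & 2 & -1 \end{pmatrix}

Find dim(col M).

Row reduce to echelon form.
R2 ← R2 − R1: [0, -4, -8, -8, 4]
R3 ← R3 + R1: [0, 2, 4, 4, -2]
R4 ← R4 − R1: [0, -3, -6, -6, 3]
R5 ← R5 + (2)·R1: [0, 5, 10, 10, -5]
R3 ← R3 + (1/2)·R2: [0, 0, 0, 0, 0]
R4 ← R4 − (3/4)·R2: [0, 0, 0, 0, 0]
R5 ← R5 + (5/4)·R2: [0, 0, 0, 0, 0]
Echelon form has 2 nonzero rows, so rank(M) = 2.
The column space has dimension equal to the rank: 2.

2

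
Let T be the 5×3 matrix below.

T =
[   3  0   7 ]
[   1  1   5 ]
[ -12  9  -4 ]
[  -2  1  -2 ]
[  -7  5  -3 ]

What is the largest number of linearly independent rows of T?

2

Row reduce to echelon form.
R2 ← R2 − (1/3)·R1: [0, 1, 8/3]
R3 ← R3 + (4)·R1: [0, 9, 24]
R4 ← R4 + (2/3)·R1: [0, 1, 8/3]
R5 ← R5 + (7/3)·R1: [0, 5, 40/3]
R3 ← R3 − (9)·R2: [0, 0, 0]
R4 ← R4 − R2: [0, 0, 0]
R5 ← R5 − (5)·R2: [0, 0, 0]
Echelon form has 2 nonzero rows, so rank(T) = 2.
The rank gives the maximum number of linearly independent rows: 2.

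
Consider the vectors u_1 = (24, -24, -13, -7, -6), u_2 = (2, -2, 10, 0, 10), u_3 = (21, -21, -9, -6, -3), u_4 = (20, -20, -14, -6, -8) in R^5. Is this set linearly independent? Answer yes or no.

Form the matrix with these vectors as rows and row reduce.
R2 ← R2 − (1/12)·R1: [0, 0, 133/12, 7/12, 21/2]
R3 ← R3 − (7/8)·R1: [0, 0, 19/8, 1/8, 9/4]
R4 ← R4 − (5/6)·R1: [0, 0, -19/6, -1/6, -3]
R3 ← R3 − (3/14)·R2: [0, 0, 0, 0, 0]
R4 ← R4 + (2/7)·R2: [0, 0, 0, 0, 0]
2 nonzero rows, so the 4 vectors span a space of dimension 2.
Since 2 < 4, the vectors are linearly dependent.

no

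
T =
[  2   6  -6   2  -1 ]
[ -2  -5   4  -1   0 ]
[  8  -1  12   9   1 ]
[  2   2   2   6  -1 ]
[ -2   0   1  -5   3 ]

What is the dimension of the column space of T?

Row reduce to echelon form.
R2 ← R2 + R1: [0, 1, -2, 1, -1]
R3 ← R3 − (4)·R1: [0, -25, 36, 1, 5]
R4 ← R4 − R1: [0, -4, 8, 4, 0]
R5 ← R5 + R1: [0, 6, -5, -3, 2]
R3 ← R3 + (25)·R2: [0, 0, -14, 26, -20]
R4 ← R4 + (4)·R2: [0, 0, 0, 8, -4]
R5 ← R5 − (6)·R2: [0, 0, 7, -9, 8]
R5 ← R5 + (1/2)·R3: [0, 0, 0, 4, -2]
R5 ← R5 − (1/2)·R4: [0, 0, 0, 0, 0]
Echelon form has 4 nonzero rows, so rank(T) = 4.
The column space has dimension equal to the rank: 4.

4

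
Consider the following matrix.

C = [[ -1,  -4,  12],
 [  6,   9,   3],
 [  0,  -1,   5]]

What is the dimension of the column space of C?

2

Row reduce to echelon form.
R2 ← R2 + (6)·R1: [0, -15, 75]
R3 ← R3 − (1/15)·R2: [0, 0, 0]
Echelon form has 2 nonzero rows, so rank(C) = 2.
The column space has dimension equal to the rank: 2.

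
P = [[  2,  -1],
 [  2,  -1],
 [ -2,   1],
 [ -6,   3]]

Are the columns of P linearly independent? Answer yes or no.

Row reduce P to echelon form.
R2 ← R2 − R1: [0, 0]
R3 ← R3 + R1: [0, 0]
R4 ← R4 + (3)·R1: [0, 0]
1 pivot among 2 columns.
Only 1 < 2 pivot columns, so the columns are linearly dependent.

no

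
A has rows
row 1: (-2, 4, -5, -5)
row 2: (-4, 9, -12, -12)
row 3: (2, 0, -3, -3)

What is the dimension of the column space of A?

Row reduce to echelon form.
R2 ← R2 − (2)·R1: [0, 1, -2, -2]
R3 ← R3 + R1: [0, 4, -8, -8]
R3 ← R3 − (4)·R2: [0, 0, 0, 0]
Echelon form has 2 nonzero rows, so rank(A) = 2.
The column space has dimension equal to the rank: 2.

2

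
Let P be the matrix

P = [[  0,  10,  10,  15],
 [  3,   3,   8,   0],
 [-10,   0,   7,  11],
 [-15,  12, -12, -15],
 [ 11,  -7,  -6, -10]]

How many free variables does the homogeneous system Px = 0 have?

0

Row reduce to echelon form.
Swap R1 ↔ R2
R3 ← R3 + (10/3)·R1: [0, 10, 101/3, 11]
R4 ← R4 + (5)·R1: [0, 27, 28, -15]
R5 ← R5 − (11/3)·R1: [0, -18, -106/3, -10]
R3 ← R3 − R2: [0, 0, 71/3, -4]
R4 ← R4 − (27/10)·R2: [0, 0, 1, -111/2]
R5 ← R5 + (9/5)·R2: [0, 0, -52/3, 17]
R4 ← R4 − (3/71)·R3: [0, 0, 0, -7857/142]
R5 ← R5 + (52/71)·R3: [0, 0, 0, 999/71]
R5 ← R5 + (74/291)·R4: [0, 0, 0, 0]
4 nonzero rows, so rank(P) = 4.
P has 4 columns; by rank–nullity, nullity = 4 − 4 = 0.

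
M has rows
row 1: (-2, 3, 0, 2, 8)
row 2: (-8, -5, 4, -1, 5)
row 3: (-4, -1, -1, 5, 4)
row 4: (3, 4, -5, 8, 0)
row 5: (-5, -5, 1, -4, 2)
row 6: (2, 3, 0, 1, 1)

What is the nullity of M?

Row reduce to echelon form.
R2 ← R2 − (4)·R1: [0, -17, 4, -9, -27]
R3 ← R3 − (2)·R1: [0, -7, -1, 1, -12]
R4 ← R4 + (3/2)·R1: [0, 17/2, -5, 11, 12]
R5 ← R5 − (5/2)·R1: [0, -25/2, 1, -9, -18]
R6 ← R6 + R1: [0, 6, 0, 3, 9]
R3 ← R3 − (7/17)·R2: [0, 0, -45/17, 80/17, -15/17]
R4 ← R4 + (1/2)·R2: [0, 0, -3, 13/2, -3/2]
R5 ← R5 − (25/34)·R2: [0, 0, -33/17, -81/34, 63/34]
R6 ← R6 + (6/17)·R2: [0, 0, 24/17, -3/17, -9/17]
R4 ← R4 − (17/15)·R3: [0, 0, 0, 7/6, -1/2]
R5 ← R5 − (11/15)·R3: [0, 0, 0, -35/6, 5/2]
R6 ← R6 + (8/15)·R3: [0, 0, 0, 7/3, -1]
R5 ← R5 + (5)·R4: [0, 0, 0, 0, 0]
R6 ← R6 − (2)·R4: [0, 0, 0, 0, 0]
4 nonzero rows, so rank(M) = 4.
M has 5 columns; by rank–nullity, nullity = 5 − 4 = 1.

1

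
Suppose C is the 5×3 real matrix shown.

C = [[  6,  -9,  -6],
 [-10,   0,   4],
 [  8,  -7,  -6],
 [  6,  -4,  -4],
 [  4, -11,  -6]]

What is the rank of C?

Row reduce to echelon form.
R2 ← R2 + (5/3)·R1: [0, -15, -6]
R3 ← R3 − (4/3)·R1: [0, 5, 2]
R4 ← R4 − R1: [0, 5, 2]
R5 ← R5 − (2/3)·R1: [0, -5, -2]
R3 ← R3 + (1/3)·R2: [0, 0, 0]
R4 ← R4 + (1/3)·R2: [0, 0, 0]
R5 ← R5 − (1/3)·R2: [0, 0, 0]
Echelon form has 2 nonzero rows, so rank(C) = 2.

2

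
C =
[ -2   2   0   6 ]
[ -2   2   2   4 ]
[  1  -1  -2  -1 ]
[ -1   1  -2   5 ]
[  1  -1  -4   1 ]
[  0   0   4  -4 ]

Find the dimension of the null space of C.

Row reduce to echelon form.
R2 ← R2 − R1: [0, 0, 2, -2]
R3 ← R3 + (1/2)·R1: [0, 0, -2, 2]
R4 ← R4 − (1/2)·R1: [0, 0, -2, 2]
R5 ← R5 + (1/2)·R1: [0, 0, -4, 4]
R3 ← R3 + R2: [0, 0, 0, 0]
R4 ← R4 + R2: [0, 0, 0, 0]
R5 ← R5 + (2)·R2: [0, 0, 0, 0]
R6 ← R6 − (2)·R2: [0, 0, 0, 0]
2 nonzero rows, so rank(C) = 2.
C has 4 columns; by rank–nullity, nullity = 4 − 2 = 2.

2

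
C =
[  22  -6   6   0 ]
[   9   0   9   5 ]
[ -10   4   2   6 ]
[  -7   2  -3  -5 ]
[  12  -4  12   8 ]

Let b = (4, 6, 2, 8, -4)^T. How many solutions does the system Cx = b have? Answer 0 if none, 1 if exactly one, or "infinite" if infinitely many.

Row reduce the augmented matrix [C | b].
R2 ← R2 − (9/22)·R1: [0, 27/11, 72/11, 5, 48/11]
R3 ← R3 + (5/11)·R1: [0, 14/11, 52/11, 6, 42/11]
R4 ← R4 + (7/22)·R1: [0, 1/11, -12/11, -5, 102/11]
R5 ← R5 − (6/11)·R1: [0, -8/11, 96/11, 8, -68/11]
R3 ← R3 − (14/27)·R2: [0, 0, 4/3, 92/27, 14/9]
R4 ← R4 − (1/27)·R2: [0, 0, -4/3, -140/27, 82/9]
R5 ← R5 + (8/27)·R2: [0, 0, 32/3, 256/27, -44/9]
R4 ← R4 + R3: [0, 0, 0, -16/9, 32/3]
R5 ← R5 − (8)·R3: [0, 0, 0, -160/9, -52/3]
R5 ← R5 − (10)·R4: [0, 0, 0, 0, -124]
The echelon form has 5 nonzero rows; the last pivot sits in the augmented column, so rank(C) = 4 but rank([C|b]) = 5.
Since the ranks differ, the system is inconsistent.
It has no solutions.

0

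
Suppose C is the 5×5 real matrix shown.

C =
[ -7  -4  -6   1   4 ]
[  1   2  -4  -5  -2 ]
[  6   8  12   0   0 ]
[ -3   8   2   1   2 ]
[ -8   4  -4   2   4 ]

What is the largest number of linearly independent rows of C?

Row reduce to echelon form.
R2 ← R2 + (1/7)·R1: [0, 10/7, -34/7, -34/7, -10/7]
R3 ← R3 + (6/7)·R1: [0, 32/7, 48/7, 6/7, 24/7]
R4 ← R4 − (3/7)·R1: [0, 68/7, 32/7, 4/7, 2/7]
R5 ← R5 − (8/7)·R1: [0, 60/7, 20/7, 6/7, -4/7]
R3 ← R3 − (16/5)·R2: [0, 0, 112/5, 82/5, 8]
R4 ← R4 − (34/5)·R2: [0, 0, 188/5, 168/5, 10]
R5 ← R5 − (6)·R2: [0, 0, 32, 30, 8]
R4 ← R4 − (47/28)·R3: [0, 0, 0, 85/14, -24/7]
R5 ← R5 − (10/7)·R3: [0, 0, 0, 46/7, -24/7]
R5 ← R5 − (92/85)·R4: [0, 0, 0, 0, 24/85]
Echelon form has 5 nonzero rows, so rank(C) = 5.
The rank gives the maximum number of linearly independent rows: 5.

5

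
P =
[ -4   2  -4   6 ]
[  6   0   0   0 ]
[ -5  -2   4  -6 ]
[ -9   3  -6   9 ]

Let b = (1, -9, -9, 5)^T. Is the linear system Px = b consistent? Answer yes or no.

Row reduce the augmented matrix [P | b].
R2 ← R2 + (3/2)·R1: [0, 3, -6, 9, -15/2]
R3 ← R3 − (5/4)·R1: [0, -9/2, 9, -27/2, -41/4]
R4 ← R4 − (9/4)·R1: [0, -3/2, 3, -9/2, 11/4]
R3 ← R3 + (3/2)·R2: [0, 0, 0, 0, -43/2]
R4 ← R4 + (1/2)·R2: [0, 0, 0, 0, -1]
R4 ← R4 − (2/43)·R3: [0, 0, 0, 0, 0]
The echelon form has 3 nonzero rows; the last pivot sits in the augmented column, so rank(P) = 2 but rank([P|b]) = 3.
Since the ranks differ, the system is inconsistent.

no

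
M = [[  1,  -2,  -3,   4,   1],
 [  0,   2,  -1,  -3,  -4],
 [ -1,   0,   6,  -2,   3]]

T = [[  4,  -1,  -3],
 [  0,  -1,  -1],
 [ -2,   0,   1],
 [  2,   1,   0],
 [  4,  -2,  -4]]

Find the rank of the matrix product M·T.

First compute MT:
[[ 22,   3,  -8],
 [-20,   3,  13],
 [ -8,  -7,  -3]]
Now row reduce the product.
R2 ← R2 + (10/11)·R1: [0, 63/11, 63/11]
R3 ← R3 + (4/11)·R1: [0, -65/11, -65/11]
R3 ← R3 + (65/63)·R2: [0, 0, 0]
2 nonzero rows, so rank(MT) = 2.

2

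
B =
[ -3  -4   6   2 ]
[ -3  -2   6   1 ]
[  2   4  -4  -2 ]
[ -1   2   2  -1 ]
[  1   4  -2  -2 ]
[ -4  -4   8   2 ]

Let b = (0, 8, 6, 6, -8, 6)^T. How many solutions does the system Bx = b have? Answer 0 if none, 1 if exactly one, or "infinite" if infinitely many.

Row reduce the augmented matrix [B | b].
R2 ← R2 − R1: [0, 2, 0, -1, 8]
R3 ← R3 + (2/3)·R1: [0, 4/3, 0, -2/3, 6]
R4 ← R4 − (1/3)·R1: [0, 10/3, 0, -5/3, 6]
R5 ← R5 + (1/3)·R1: [0, 8/3, 0, -4/3, -8]
R6 ← R6 − (4/3)·R1: [0, 4/3, 0, -2/3, 6]
R3 ← R3 − (2/3)·R2: [0, 0, 0, 0, 2/3]
R4 ← R4 − (5/3)·R2: [0, 0, 0, 0, -22/3]
R5 ← R5 − (4/3)·R2: [0, 0, 0, 0, -56/3]
R6 ← R6 − (2/3)·R2: [0, 0, 0, 0, 2/3]
R4 ← R4 + (11)·R3: [0, 0, 0, 0, 0]
R5 ← R5 + (28)·R3: [0, 0, 0, 0, 0]
R6 ← R6 − R3: [0, 0, 0, 0, 0]
The echelon form has 3 nonzero rows; the last pivot sits in the augmented column, so rank(B) = 2 but rank([B|b]) = 3.
Since the ranks differ, the system is inconsistent.
It has no solutions.

0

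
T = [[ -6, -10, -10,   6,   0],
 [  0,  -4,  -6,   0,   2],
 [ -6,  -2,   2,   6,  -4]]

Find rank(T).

2

Row reduce to echelon form.
R3 ← R3 − R1: [0, 8, 12, 0, -4]
R3 ← R3 + (2)·R2: [0, 0, 0, 0, 0]
Echelon form has 2 nonzero rows, so rank(T) = 2.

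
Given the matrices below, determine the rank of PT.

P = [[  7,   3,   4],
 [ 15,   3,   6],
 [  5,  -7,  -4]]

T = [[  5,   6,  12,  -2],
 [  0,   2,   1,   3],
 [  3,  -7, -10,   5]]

First compute PT:
[[ 47,  20,  47,  15],
 [ 93,  54, 123,   9],
 [ 13,  44,  93, -51]]
Now row reduce the product.
R2 ← R2 − (93/47)·R1: [0, 678/47, 30, -972/47]
R3 ← R3 − (13/47)·R1: [0, 1808/47, 80, -2592/47]
R3 ← R3 − (8/3)·R2: [0, 0, 0, 0]
2 nonzero rows, so rank(PT) = 2.

2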